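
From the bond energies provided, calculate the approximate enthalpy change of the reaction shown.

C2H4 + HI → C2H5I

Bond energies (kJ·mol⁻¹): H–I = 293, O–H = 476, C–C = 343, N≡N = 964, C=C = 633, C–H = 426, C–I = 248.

ΔH ≈ −91 kJ

Bonds broken (reactants):
  C–H: 4 × 426 = 1704
  C=C: 1 × 633 = 633
  H–I: 1 × 293 = 293
  Σ(broken) = 2630 kJ
Bonds formed (products):
  C–C: 1 × 343 = 343
  C–H: 5 × 426 = 2130
  C–I: 1 × 248 = 248
  Σ(formed) = 2721 kJ
ΔH = Σ(broken) − Σ(formed) = 2630 − 2721 = −91 kJ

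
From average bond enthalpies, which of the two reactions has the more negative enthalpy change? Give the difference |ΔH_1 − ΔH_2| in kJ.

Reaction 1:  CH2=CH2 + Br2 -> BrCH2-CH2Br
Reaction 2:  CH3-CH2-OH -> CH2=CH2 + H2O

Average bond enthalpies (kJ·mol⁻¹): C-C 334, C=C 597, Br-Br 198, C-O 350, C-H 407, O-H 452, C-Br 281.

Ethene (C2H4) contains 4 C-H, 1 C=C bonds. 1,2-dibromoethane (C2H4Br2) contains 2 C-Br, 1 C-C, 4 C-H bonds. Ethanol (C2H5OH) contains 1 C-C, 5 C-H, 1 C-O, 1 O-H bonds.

Reaction 1:
  Bonds broken (reactants):
    Br-Br: 1 × 198 = 198
    C-H: 4 × 407 = 1628
    C=C: 1 × 597 = 597
    Σ(broken) = 2423 kJ
  Bonds formed (products):
    C-Br: 2 × 281 = 562
    C-C: 1 × 334 = 334
    C-H: 4 × 407 = 1628
    Σ(formed) = 2524 kJ
  ΔH_1 = 2423 − 2524 = −101 kJ
Reaction 2:
  Bonds broken (reactants):
    C-C: 1 × 334 = 334
    C-H: 5 × 407 = 2035
    C-O: 1 × 350 = 350
    O-H: 1 × 452 = 452
    Σ(broken) = 3171 kJ
  Bonds formed (products):
    C-H: 4 × 407 = 1628
    C=C: 1 × 597 = 597
    O-H: 2 × 452 = 904
    Σ(formed) = 3129 kJ
  ΔH_2 = 3171 − 3129 = +42 kJ
ΔH_1 − ΔH_2 = −143 kJ, so reaction 1 has the more negative ΔH; |ΔH_1 − ΔH_2| = 143 kJ.

Reaction 1, by 143 kJ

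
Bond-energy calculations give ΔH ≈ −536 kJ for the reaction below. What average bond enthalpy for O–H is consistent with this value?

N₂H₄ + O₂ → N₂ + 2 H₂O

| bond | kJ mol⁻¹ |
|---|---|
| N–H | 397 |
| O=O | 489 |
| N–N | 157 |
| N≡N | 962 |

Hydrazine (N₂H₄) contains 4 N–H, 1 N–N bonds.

Let D be the O–H bond energy.
Σ(broken) = 4×397 + 1×157 + 1×489 = 2234
Σ(formed) = 1×962 + 4×D = 962 + 4D
ΔH = Σ(broken) − Σ(formed) = (2234) − (962 + 4D) = +1272 − 4D
Setting this equal to −536 kJ gives 4D = 1808, so D = 452 kJ/mol.

D(O–H) ≈ 452 kJ/mol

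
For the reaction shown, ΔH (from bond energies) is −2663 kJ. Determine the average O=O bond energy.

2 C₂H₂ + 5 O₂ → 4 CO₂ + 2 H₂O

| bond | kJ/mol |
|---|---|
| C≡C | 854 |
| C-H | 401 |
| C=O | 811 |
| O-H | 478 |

D(O=O) ≈ 485 kJ/mol

Let D be the O=O bond energy.
Σ(broken) = 2×854 + 4×401 + 5×D = 3312 + 5D
Σ(formed) = 8×811 + 4×478 = 8400
ΔH = Σ(broken) − Σ(formed) = (3312 + 5D) − (8400) = −5088 + 5D
Setting this equal to −2663 kJ gives 5D = 2425, so D = 485 kJ/mol.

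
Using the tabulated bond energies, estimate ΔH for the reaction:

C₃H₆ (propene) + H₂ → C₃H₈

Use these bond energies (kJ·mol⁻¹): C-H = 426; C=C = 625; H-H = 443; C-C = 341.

ΔH ≈ −125 kJ

Bonds broken (reactants):
  C-C: 1 × 341 = 341
  C-H: 6 × 426 = 2556
  C=C: 1 × 625 = 625
  H-H: 1 × 443 = 443
  Σ(broken) = 3965 kJ
Bonds formed (products):
  C-C: 2 × 341 = 682
  C-H: 8 × 426 = 3408
  Σ(formed) = 4090 kJ
ΔH = Σ(broken) − Σ(formed) = 3965 − 4090 = −125 kJ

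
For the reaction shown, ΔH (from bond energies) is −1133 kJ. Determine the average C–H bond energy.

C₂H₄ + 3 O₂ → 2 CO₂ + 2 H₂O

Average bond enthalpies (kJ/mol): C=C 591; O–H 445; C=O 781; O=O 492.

Let D be the C–H bond energy.
Σ(broken) = 4×D + 1×591 + 3×492 = 2067 + 4D
Σ(formed) = 4×781 + 4×445 = 4904
ΔH = Σ(broken) − Σ(formed) = (2067 + 4D) − (4904) = −2837 + 4D
Setting this equal to −1133 kJ gives 4D = 1704, so D = 426 kJ/mol.

D(C–H) ≈ 426 kJ/mol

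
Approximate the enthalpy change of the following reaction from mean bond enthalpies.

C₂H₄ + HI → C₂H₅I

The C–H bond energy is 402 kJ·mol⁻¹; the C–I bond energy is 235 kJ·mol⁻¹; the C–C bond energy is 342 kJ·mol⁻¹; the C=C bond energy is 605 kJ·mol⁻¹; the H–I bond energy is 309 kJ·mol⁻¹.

ΔH ≈ −65 kJ

Bonds broken (reactants):
  C–H: 4 × 402 = 1608
  C=C: 1 × 605 = 605
  H–I: 1 × 309 = 309
  Σ(broken) = 2522 kJ
Bonds formed (products):
  C–C: 1 × 342 = 342
  C–H: 5 × 402 = 2010
  C–I: 1 × 235 = 235
  Σ(formed) = 2587 kJ
ΔH = Σ(broken) − Σ(formed) = 2522 − 2587 = −65 kJ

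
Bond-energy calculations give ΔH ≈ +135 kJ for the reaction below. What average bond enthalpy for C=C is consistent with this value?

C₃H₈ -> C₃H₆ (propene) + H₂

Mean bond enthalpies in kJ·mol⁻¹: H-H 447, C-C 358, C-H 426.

Let D be the C=C bond energy.
Σ(broken) = 2×358 + 8×426 = 4124
Σ(formed) = 1×358 + 6×426 + 1×D + 1×447 = 3361 + D
ΔH = Σ(broken) − Σ(formed) = (4124) − (3361 + D) = +763 − D
Setting this equal to +135 kJ gives D = 628 kJ/mol.

D(C=C) ≈ 628 kJ/mol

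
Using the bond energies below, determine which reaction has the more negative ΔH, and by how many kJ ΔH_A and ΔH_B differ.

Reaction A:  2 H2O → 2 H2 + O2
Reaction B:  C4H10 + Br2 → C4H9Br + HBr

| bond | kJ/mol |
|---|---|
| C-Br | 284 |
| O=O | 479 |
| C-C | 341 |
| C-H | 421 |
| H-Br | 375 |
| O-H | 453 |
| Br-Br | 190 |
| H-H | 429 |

Reaction B, by 523 kJ

Reaction A:
  Bonds broken (reactants):
    O-H: 4 × 453 = 1812
    Σ(broken) = 1812 kJ
  Bonds formed (products):
    H-H: 2 × 429 = 858
    O=O: 1 × 479 = 479
    Σ(formed) = 1337 kJ
  ΔH_A = 1812 − 1337 = +475 kJ
Reaction B:
  Bonds broken (reactants):
    Br-Br: 1 × 190 = 190
    C-C: 3 × 341 = 1023
    C-H: 10 × 421 = 4210
    Σ(broken) = 5423 kJ
  Bonds formed (products):
    C-Br: 1 × 284 = 284
    C-C: 3 × 341 = 1023
    C-H: 9 × 421 = 3789
    H-Br: 1 × 375 = 375
    Σ(formed) = 5471 kJ
  ΔH_B = 5423 − 5471 = −48 kJ
ΔH_A − ΔH_B = +523 kJ, so reaction B has the more negative ΔH; |ΔH_A − ΔH_B| = 523 kJ.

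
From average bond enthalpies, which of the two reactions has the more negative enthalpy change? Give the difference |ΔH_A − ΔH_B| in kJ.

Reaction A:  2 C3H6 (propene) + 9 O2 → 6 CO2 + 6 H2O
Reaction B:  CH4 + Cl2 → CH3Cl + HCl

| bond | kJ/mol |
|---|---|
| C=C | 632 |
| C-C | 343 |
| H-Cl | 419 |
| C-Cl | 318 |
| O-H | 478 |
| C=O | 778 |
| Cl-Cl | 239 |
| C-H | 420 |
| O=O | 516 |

Reaction A, by 3360 kJ

Reaction A:
  Bonds broken (reactants):
    C-C: 2 × 343 = 686
    C-H: 12 × 420 = 5040
    C=C: 2 × 632 = 1264
    O=O: 9 × 516 = 4644
    Σ(broken) = 11634 kJ
  Bonds formed (products):
    C=O: 12 × 778 = 9336
    O-H: 12 × 478 = 5736
    Σ(formed) = 15072 kJ
  ΔH_A = 11634 − 15072 = −3438 kJ
Reaction B:
  Bonds broken (reactants):
    C-H: 4 × 420 = 1680
    Cl-Cl: 1 × 239 = 239
    Σ(broken) = 1919 kJ
  Bonds formed (products):
    C-Cl: 1 × 318 = 318
    C-H: 3 × 420 = 1260
    H-Cl: 1 × 419 = 419
    Σ(formed) = 1997 kJ
  ΔH_B = 1919 − 1997 = −78 kJ
ΔH_A − ΔH_B = −3360 kJ, so reaction A has the more negative ΔH; |ΔH_A − ΔH_B| = 3360 kJ.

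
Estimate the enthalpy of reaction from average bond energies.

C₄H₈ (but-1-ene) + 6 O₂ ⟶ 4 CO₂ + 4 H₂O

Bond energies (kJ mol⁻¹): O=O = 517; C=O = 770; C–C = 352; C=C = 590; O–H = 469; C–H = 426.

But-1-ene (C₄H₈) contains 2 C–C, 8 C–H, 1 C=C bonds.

ΔH ≈ −2108 kJ

Bonds broken (reactants):
  C–C: 2 × 352 = 704
  C–H: 8 × 426 = 3408
  C=C: 1 × 590 = 590
  O=O: 6 × 517 = 3102
  Σ(broken) = 7804 kJ
Bonds formed (products):
  C=O: 8 × 770 = 6160
  O–H: 8 × 469 = 3752
  Σ(formed) = 9912 kJ
ΔH = Σ(broken) − Σ(formed) = 7804 − 9912 = −2108 kJ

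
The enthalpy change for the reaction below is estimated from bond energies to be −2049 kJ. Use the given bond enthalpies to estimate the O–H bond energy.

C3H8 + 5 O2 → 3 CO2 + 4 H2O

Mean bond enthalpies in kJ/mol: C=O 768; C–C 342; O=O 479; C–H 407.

Let D be the O–H bond energy.
Σ(broken) = 2×342 + 8×407 + 5×479 = 6335
Σ(formed) = 6×768 + 8×D = 4608 + 8D
ΔH = Σ(broken) − Σ(formed) = (6335) − (4608 + 8D) = +1727 − 8D
Setting this equal to −2049 kJ gives 8D = 3776, so D = 472 kJ/mol.

D(O–H) ≈ 472 kJ/mol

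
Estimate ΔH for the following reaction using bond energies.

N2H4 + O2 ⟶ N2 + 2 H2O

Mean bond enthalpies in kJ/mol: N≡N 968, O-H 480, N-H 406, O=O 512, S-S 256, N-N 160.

Bonds broken (reactants):
  N-H: 4 × 406 = 1624
  N-N: 1 × 160 = 160
  O=O: 1 × 512 = 512
  Σ(broken) = 2296 kJ
Bonds formed (products):
  N≡N: 1 × 968 = 968
  O-H: 4 × 480 = 1920
  Σ(formed) = 2888 kJ
ΔH = Σ(broken) − Σ(formed) = 2296 − 2888 = −592 kJ

ΔH ≈ −592 kJ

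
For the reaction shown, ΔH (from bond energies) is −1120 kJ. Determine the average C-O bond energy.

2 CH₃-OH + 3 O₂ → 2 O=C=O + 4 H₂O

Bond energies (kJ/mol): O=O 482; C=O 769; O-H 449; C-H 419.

Let D be the C-O bond energy.
Σ(broken) = 6×419 + 2×D + 2×449 + 3×482 = 4858 + 2D
Σ(formed) = 4×769 + 8×449 = 6668
ΔH = Σ(broken) − Σ(formed) = (4858 + 2D) − (6668) = −1810 + 2D
Setting this equal to −1120 kJ gives 2D = 690, so D = 345 kJ/mol.

D(C-O) ≈ 345 kJ/mol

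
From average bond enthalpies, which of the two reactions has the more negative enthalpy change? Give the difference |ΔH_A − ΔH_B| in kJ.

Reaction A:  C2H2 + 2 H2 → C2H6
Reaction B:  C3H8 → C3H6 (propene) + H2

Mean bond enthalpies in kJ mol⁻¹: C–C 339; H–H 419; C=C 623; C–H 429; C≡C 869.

Reaction A, by 503 kJ

Reaction A:
  Bonds broken (reactants):
    C≡C: 1 × 869 = 869
    C–H: 2 × 429 = 858
    H–H: 2 × 419 = 838
    Σ(broken) = 2565 kJ
  Bonds formed (products):
    C–C: 1 × 339 = 339
    C–H: 6 × 429 = 2574
    Σ(formed) = 2913 kJ
  ΔH_A = 2565 − 2913 = −348 kJ
Reaction B:
  Bonds broken (reactants):
    C–C: 2 × 339 = 678
    C–H: 8 × 429 = 3432
    Σ(broken) = 4110 kJ
  Bonds formed (products):
    C–C: 1 × 339 = 339
    C–H: 6 × 429 = 2574
    C=C: 1 × 623 = 623
    H–H: 1 × 419 = 419
    Σ(formed) = 3955 kJ
  ΔH_B = 4110 − 3955 = +155 kJ
ΔH_A − ΔH_B = −503 kJ, so reaction A has the more negative ΔH; |ΔH_A − ΔH_B| = 503 kJ.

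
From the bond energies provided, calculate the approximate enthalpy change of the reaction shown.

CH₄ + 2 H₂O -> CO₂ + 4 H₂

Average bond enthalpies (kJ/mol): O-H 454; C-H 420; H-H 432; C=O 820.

ΔH ≈ +128 kJ

Bonds broken (reactants):
  C-H: 4 × 420 = 1680
  O-H: 4 × 454 = 1816
  Σ(broken) = 3496 kJ
Bonds formed (products):
  C=O: 2 × 820 = 1640
  H-H: 4 × 432 = 1728
  Σ(formed) = 3368 kJ
ΔH = Σ(broken) − Σ(formed) = 3496 − 3368 = +128 kJ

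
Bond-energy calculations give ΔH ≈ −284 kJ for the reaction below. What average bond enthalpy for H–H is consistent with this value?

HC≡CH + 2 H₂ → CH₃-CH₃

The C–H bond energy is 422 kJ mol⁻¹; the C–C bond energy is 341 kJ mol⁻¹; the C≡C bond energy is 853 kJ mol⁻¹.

D(H–H) ≈ 446 kJ/mol

Let D be the H–H bond energy.
Σ(broken) = 1×853 + 2×422 + 2×D = 1697 + 2D
Σ(formed) = 1×341 + 6×422 = 2873
ΔH = Σ(broken) − Σ(formed) = (1697 + 2D) − (2873) = −1176 + 2D
Setting this equal to −284 kJ gives 2D = 892, so D = 446 kJ/mol.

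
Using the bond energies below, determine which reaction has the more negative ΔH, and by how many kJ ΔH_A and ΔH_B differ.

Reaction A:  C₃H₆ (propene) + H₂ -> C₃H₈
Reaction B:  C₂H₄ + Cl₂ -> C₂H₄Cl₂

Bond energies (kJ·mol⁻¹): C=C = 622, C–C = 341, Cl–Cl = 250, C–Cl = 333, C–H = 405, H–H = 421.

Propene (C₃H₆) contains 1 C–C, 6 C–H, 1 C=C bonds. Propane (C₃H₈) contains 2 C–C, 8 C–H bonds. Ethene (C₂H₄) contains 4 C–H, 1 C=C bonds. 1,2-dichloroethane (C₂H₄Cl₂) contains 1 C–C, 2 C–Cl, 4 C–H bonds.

Reaction A:
  Bonds broken (reactants):
    C–C: 1 × 341 = 341
    C–H: 6 × 405 = 2430
    C=C: 1 × 622 = 622
    H–H: 1 × 421 = 421
    Σ(broken) = 3814 kJ
  Bonds formed (products):
    C–C: 2 × 341 = 682
    C–H: 8 × 405 = 3240
    Σ(formed) = 3922 kJ
  ΔH_A = 3814 − 3922 = −108 kJ
Reaction B:
  Bonds broken (reactants):
    C–H: 4 × 405 = 1620
    C=C: 1 × 622 = 622
    Cl–Cl: 1 × 250 = 250
    Σ(broken) = 2492 kJ
  Bonds formed (products):
    C–C: 1 × 341 = 341
    C–Cl: 2 × 333 = 666
    C–H: 4 × 405 = 1620
    Σ(formed) = 2627 kJ
  ΔH_B = 2492 − 2627 = −135 kJ
ΔH_A − ΔH_B = +27 kJ, so reaction B has the more negative ΔH; |ΔH_A − ΔH_B| = 27 kJ.

Reaction B, by 27 kJ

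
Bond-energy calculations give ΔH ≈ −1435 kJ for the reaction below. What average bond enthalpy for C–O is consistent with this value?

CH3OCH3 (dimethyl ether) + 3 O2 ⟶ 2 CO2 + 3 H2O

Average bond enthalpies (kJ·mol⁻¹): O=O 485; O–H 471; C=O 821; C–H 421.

Let D be the C–O bond energy.
Σ(broken) = 6×421 + 2×D + 3×485 = 3981 + 2D
Σ(formed) = 4×821 + 6×471 = 6110
ΔH = Σ(broken) − Σ(formed) = (3981 + 2D) − (6110) = −2129 + 2D
Setting this equal to −1435 kJ gives 2D = 694, so D = 347 kJ/mol.

D(C–O) ≈ 347 kJ/mol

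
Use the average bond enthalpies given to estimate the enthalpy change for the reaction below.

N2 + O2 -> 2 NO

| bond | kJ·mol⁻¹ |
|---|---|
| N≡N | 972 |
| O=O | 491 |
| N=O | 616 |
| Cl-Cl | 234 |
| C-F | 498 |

ΔH ≈ +231 kJ

Bonds broken (reactants):
  N≡N: 1 × 972 = 972
  O=O: 1 × 491 = 491
  Σ(broken) = 1463 kJ
Bonds formed (products):
  N=O: 2 × 616 = 1232
  Σ(formed) = 1232 kJ
ΔH = Σ(broken) − Σ(formed) = 1463 − 1232 = +231 kJ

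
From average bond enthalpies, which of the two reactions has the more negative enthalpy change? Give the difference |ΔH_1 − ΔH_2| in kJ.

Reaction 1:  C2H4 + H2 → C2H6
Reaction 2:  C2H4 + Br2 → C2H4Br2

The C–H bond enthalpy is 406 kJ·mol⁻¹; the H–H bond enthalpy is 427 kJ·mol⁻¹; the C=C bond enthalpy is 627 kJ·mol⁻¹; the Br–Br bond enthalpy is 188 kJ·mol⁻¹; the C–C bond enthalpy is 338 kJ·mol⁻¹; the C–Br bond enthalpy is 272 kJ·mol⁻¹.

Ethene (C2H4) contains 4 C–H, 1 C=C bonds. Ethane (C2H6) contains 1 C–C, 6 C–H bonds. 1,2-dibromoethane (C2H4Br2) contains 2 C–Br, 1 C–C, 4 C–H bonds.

Reaction 1, by 29 kJ

Reaction 1:
  Bonds broken (reactants):
    C–H: 4 × 406 = 1624
    C=C: 1 × 627 = 627
    H–H: 1 × 427 = 427
    Σ(broken) = 2678 kJ
  Bonds formed (products):
    C–C: 1 × 338 = 338
    C–H: 6 × 406 = 2436
    Σ(formed) = 2774 kJ
  ΔH_1 = 2678 − 2774 = −96 kJ
Reaction 2:
  Bonds broken (reactants):
    Br–Br: 1 × 188 = 188
    C–H: 4 × 406 = 1624
    C=C: 1 × 627 = 627
    Σ(broken) = 2439 kJ
  Bonds formed (products):
    C–Br: 2 × 272 = 544
    C–C: 1 × 338 = 338
    C–H: 4 × 406 = 1624
    Σ(formed) = 2506 kJ
  ΔH_2 = 2439 − 2506 = −67 kJ
ΔH_1 − ΔH_2 = −29 kJ, so reaction 1 has the more negative ΔH; |ΔH_1 − ΔH_2| = 29 kJ.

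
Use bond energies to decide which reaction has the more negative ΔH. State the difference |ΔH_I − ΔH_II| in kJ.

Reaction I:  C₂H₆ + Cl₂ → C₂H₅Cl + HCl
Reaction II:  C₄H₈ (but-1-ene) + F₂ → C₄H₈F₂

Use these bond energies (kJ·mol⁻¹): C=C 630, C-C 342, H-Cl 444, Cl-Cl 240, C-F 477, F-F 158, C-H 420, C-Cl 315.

Reaction II, by 409 kJ

Reaction I:
  Bonds broken (reactants):
    C-C: 1 × 342 = 342
    C-H: 6 × 420 = 2520
    Cl-Cl: 1 × 240 = 240
    Σ(broken) = 3102 kJ
  Bonds formed (products):
    C-C: 1 × 342 = 342
    C-Cl: 1 × 315 = 315
    C-H: 5 × 420 = 2100
    H-Cl: 1 × 444 = 444
    Σ(formed) = 3201 kJ
  ΔH_I = 3102 − 3201 = −99 kJ
Reaction II:
  Bonds broken (reactants):
    C-C: 2 × 342 = 684
    C-H: 8 × 420 = 3360
    C=C: 1 × 630 = 630
    F-F: 1 × 158 = 158
    Σ(broken) = 4832 kJ
  Bonds formed (products):
    C-C: 3 × 342 = 1026
    C-F: 2 × 477 = 954
    C-H: 8 × 420 = 3360
    Σ(formed) = 5340 kJ
  ΔH_II = 4832 − 5340 = −508 kJ
ΔH_I − ΔH_II = +409 kJ, so reaction II has the more negative ΔH; |ΔH_I − ΔH_II| = 409 kJ.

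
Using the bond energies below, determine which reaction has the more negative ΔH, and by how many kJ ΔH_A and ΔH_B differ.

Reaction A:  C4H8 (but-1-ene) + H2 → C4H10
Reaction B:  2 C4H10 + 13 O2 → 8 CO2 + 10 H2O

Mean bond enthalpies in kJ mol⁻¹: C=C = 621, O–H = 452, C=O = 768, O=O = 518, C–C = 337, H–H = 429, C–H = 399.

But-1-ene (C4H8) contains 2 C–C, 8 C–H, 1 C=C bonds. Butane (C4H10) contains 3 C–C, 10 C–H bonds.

Reaction A:
  Bonds broken (reactants):
    C–C: 2 × 337 = 674
    C–H: 8 × 399 = 3192
    C=C: 1 × 621 = 621
    H–H: 1 × 429 = 429
    Σ(broken) = 4916 kJ
  Bonds formed (products):
    C–C: 3 × 337 = 1011
    C–H: 10 × 399 = 3990
    Σ(formed) = 5001 kJ
  ΔH_A = 4916 − 5001 = −85 kJ
Reaction B:
  Bonds broken (reactants):
    C–C: 6 × 337 = 2022
    C–H: 20 × 399 = 7980
    O=O: 13 × 518 = 6734
    Σ(broken) = 16736 kJ
  Bonds formed (products):
    C=O: 16 × 768 = 12288
    O–H: 20 × 452 = 9040
    Σ(formed) = 21328 kJ
  ΔH_B = 16736 − 21328 = −4592 kJ
ΔH_A − ΔH_B = +4507 kJ, so reaction B has the more negative ΔH; |ΔH_A − ΔH_B| = 4507 kJ.

Reaction B, by 4507 kJ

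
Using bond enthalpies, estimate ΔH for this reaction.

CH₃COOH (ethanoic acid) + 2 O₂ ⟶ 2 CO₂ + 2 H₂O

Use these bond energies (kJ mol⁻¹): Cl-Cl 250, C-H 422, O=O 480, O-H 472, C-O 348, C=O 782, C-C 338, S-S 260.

ΔH ≈ −850 kJ

Bonds broken (reactants):
  C-C: 1 × 338 = 338
  C-H: 3 × 422 = 1266
  C-O: 1 × 348 = 348
  C=O: 1 × 782 = 782
  O-H: 1 × 472 = 472
  O=O: 2 × 480 = 960
  Σ(broken) = 4166 kJ
Bonds formed (products):
  C=O: 4 × 782 = 3128
  O-H: 4 × 472 = 1888
  Σ(formed) = 5016 kJ
ΔH = Σ(broken) − Σ(formed) = 4166 − 5016 = −850 kJ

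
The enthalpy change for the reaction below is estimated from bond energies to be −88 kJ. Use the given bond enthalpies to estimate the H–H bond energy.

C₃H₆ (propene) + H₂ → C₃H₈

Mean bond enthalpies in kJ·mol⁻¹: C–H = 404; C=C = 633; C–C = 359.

Let D be the H–H bond energy.
Σ(broken) = 1×359 + 6×404 + 1×633 + 1×D = 3416 + D
Σ(formed) = 2×359 + 8×404 = 3950
ΔH = Σ(broken) − Σ(formed) = (3416 + D) − (3950) = −534 + D
Setting this equal to −88 kJ gives D = 446 kJ/mol.

D(H–H) ≈ 446 kJ/mol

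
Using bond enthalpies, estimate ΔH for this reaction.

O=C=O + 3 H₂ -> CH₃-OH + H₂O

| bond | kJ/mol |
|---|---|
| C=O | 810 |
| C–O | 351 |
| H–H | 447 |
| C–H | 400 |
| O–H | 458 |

Bonds broken (reactants):
  C=O: 2 × 810 = 1620
  H–H: 3 × 447 = 1341
  Σ(broken) = 2961 kJ
Bonds formed (products):
  C–H: 3 × 400 = 1200
  C–O: 1 × 351 = 351
  O–H: 3 × 458 = 1374
  Σ(formed) = 2925 kJ
ΔH = Σ(broken) − Σ(formed) = 2961 − 2925 = +36 kJ

ΔH ≈ +36 kJ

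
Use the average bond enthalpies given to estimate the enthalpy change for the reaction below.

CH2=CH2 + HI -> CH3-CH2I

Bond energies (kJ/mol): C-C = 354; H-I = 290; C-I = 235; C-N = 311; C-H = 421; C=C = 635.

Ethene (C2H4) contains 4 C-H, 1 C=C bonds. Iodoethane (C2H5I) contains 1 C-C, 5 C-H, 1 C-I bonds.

ΔH ≈ −85 kJ

Bonds broken (reactants):
  C-H: 4 × 421 = 1684
  C=C: 1 × 635 = 635
  H-I: 1 × 290 = 290
  Σ(broken) = 2609 kJ
Bonds formed (products):
  C-C: 1 × 354 = 354
  C-H: 5 × 421 = 2105
  C-I: 1 × 235 = 235
  Σ(formed) = 2694 kJ
ΔH = Σ(broken) − Σ(formed) = 2609 − 2694 = −85 kJ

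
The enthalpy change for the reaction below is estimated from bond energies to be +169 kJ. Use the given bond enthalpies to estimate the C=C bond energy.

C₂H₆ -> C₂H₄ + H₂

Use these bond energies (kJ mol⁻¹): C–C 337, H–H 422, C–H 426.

D(C=C) ≈ 598 kJ/mol

Let D be the C=C bond energy.
Σ(broken) = 1×337 + 6×426 = 2893
Σ(formed) = 4×426 + 1×D + 1×422 = 2126 + D
ΔH = Σ(broken) − Σ(formed) = (2893) − (2126 + D) = +767 − D
Setting this equal to +169 kJ gives D = 598 kJ/mol.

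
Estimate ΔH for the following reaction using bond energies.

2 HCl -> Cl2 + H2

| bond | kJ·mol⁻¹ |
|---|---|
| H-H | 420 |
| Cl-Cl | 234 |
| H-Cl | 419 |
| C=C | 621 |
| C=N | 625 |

Bonds broken (reactants):
  H-Cl: 2 × 419 = 838
  Σ(broken) = 838 kJ
Bonds formed (products):
  Cl-Cl: 1 × 234 = 234
  H-H: 1 × 420 = 420
  Σ(formed) = 654 kJ
ΔH = Σ(broken) − Σ(formed) = 838 − 654 = +184 kJ

ΔH ≈ +184 kJ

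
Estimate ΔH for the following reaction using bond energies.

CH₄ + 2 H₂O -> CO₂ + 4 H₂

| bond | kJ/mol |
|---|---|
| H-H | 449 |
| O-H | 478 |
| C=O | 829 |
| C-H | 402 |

Bonds broken (reactants):
  C-H: 4 × 402 = 1608
  O-H: 4 × 478 = 1912
  Σ(broken) = 3520 kJ
Bonds formed (products):
  C=O: 2 × 829 = 1658
  H-H: 4 × 449 = 1796
  Σ(formed) = 3454 kJ
ΔH = Σ(broken) − Σ(formed) = 3520 − 3454 = +66 kJ

ΔH ≈ +66 kJ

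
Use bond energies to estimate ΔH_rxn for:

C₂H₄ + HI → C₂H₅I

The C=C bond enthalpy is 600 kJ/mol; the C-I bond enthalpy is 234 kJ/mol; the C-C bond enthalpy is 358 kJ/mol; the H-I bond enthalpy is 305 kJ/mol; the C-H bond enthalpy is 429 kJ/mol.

Bonds broken (reactants):
  C-H: 4 × 429 = 1716
  C=C: 1 × 600 = 600
  H-I: 1 × 305 = 305
  Σ(broken) = 2621 kJ
Bonds formed (products):
  C-C: 1 × 358 = 358
  C-H: 5 × 429 = 2145
  C-I: 1 × 234 = 234
  Σ(formed) = 2737 kJ
ΔH = Σ(broken) − Σ(formed) = 2621 − 2737 = −116 kJ

ΔH ≈ −116 kJ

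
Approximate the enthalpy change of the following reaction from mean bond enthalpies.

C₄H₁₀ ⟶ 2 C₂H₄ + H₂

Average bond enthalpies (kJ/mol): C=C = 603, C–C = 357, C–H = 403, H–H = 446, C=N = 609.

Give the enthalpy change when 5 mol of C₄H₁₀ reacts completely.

Bonds broken (reactants):
  C–C: 3 × 357 = 1071
  C–H: 10 × 403 = 4030
  Σ(broken) = 5101 kJ
Bonds formed (products):
  C–H: 8 × 403 = 3224
  C=C: 2 × 603 = 1206
  H–H: 1 × 446 = 446
  Σ(formed) = 4876 kJ
ΔH = Σ(broken) − Σ(formed) = 5101 − 4876 = +225 kJ
For 5× the reaction as written: 5 × (+225) = +1125 kJ

ΔH = +1125 kJ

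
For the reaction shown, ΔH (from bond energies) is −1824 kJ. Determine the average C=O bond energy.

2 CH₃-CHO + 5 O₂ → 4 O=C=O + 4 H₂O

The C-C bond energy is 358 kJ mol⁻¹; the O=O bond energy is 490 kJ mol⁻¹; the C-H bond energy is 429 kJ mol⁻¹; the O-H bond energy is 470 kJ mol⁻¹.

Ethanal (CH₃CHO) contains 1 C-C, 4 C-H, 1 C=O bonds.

Let D be the C=O bond energy.
Σ(broken) = 2×358 + 8×429 + 2×D + 5×490 = 6598 + 2D
Σ(formed) = 8×D + 8×470 = 3760 + 8D
ΔH = Σ(broken) − Σ(formed) = (6598 + 2D) − (3760 + 8D) = +2838 − 6D
Setting this equal to −1824 kJ gives 6D = 4662, so D = 777 kJ/mol.

D(C=O) ≈ 777 kJ/mol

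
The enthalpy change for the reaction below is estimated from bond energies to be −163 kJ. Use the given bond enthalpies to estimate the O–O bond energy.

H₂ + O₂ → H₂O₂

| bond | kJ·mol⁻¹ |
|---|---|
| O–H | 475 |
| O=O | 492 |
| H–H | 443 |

Let D be the O–O bond energy.
Σ(broken) = 1×443 + 1×492 = 935
Σ(formed) = 2×475 + 1×D = 950 + D
ΔH = Σ(broken) − Σ(formed) = (935) − (950 + D) = −15 − D
Setting this equal to −163 kJ gives D = 148 kJ/mol.

D(O–O) ≈ 148 kJ/mol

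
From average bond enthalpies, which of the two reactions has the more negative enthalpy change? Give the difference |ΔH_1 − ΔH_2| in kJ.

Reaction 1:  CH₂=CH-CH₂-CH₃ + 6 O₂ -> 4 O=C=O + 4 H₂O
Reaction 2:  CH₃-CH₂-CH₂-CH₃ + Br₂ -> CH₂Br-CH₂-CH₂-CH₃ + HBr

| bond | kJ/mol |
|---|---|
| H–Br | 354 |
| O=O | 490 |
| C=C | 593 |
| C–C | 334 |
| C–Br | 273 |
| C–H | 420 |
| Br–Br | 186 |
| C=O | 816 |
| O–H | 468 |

Reaction 1, by 2690 kJ

Reaction 1:
  Bonds broken (reactants):
    C–C: 2 × 334 = 668
    C–H: 8 × 420 = 3360
    C=C: 1 × 593 = 593
    O=O: 6 × 490 = 2940
    Σ(broken) = 7561 kJ
  Bonds formed (products):
    C=O: 8 × 816 = 6528
    O–H: 8 × 468 = 3744
    Σ(formed) = 10272 kJ
  ΔH_1 = 7561 − 10272 = −2711 kJ
Reaction 2:
  Bonds broken (reactants):
    Br–Br: 1 × 186 = 186
    C–C: 3 × 334 = 1002
    C–H: 10 × 420 = 4200
    Σ(broken) = 5388 kJ
  Bonds formed (products):
    C–Br: 1 × 273 = 273
    C–C: 3 × 334 = 1002
    C–H: 9 × 420 = 3780
    H–Br: 1 × 354 = 354
    Σ(formed) = 5409 kJ
  ΔH_2 = 5388 − 5409 = −21 kJ
ΔH_1 − ΔH_2 = −2690 kJ, so reaction 1 has the more negative ΔH; |ΔH_1 − ΔH_2| = 2690 kJ.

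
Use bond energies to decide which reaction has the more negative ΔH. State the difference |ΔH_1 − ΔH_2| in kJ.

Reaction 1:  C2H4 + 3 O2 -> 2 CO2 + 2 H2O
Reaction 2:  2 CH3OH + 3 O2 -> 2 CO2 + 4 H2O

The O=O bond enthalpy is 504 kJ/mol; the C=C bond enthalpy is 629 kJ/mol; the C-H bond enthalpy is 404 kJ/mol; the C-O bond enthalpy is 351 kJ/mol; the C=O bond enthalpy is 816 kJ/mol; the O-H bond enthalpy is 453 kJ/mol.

Reaction 1:
  Bonds broken (reactants):
    C-H: 4 × 404 = 1616
    C=C: 1 × 629 = 629
    O=O: 3 × 504 = 1512
    Σ(broken) = 3757 kJ
  Bonds formed (products):
    C=O: 4 × 816 = 3264
    O-H: 4 × 453 = 1812
    Σ(formed) = 5076 kJ
  ΔH_1 = 3757 − 5076 = −1319 kJ
Reaction 2:
  Bonds broken (reactants):
    C-H: 6 × 404 = 2424
    C-O: 2 × 351 = 702
    O-H: 2 × 453 = 906
    O=O: 3 × 504 = 1512
    Σ(broken) = 5544 kJ
  Bonds formed (products):
    C=O: 4 × 816 = 3264
    O-H: 8 × 453 = 3624
    Σ(formed) = 6888 kJ
  ΔH_2 = 5544 − 6888 = −1344 kJ
ΔH_1 − ΔH_2 = +25 kJ, so reaction 2 has the more negative ΔH; |ΔH_1 − ΔH_2| = 25 kJ.

Reaction 2, by 25 kJ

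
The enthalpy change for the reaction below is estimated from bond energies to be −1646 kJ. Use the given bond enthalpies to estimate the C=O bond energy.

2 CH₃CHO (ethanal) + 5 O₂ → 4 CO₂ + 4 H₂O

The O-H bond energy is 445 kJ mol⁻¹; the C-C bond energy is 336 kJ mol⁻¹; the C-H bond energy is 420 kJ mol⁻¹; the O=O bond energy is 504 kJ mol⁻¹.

D(C=O) ≈ 773 kJ/mol

Let D be the C=O bond energy.
Σ(broken) = 2×336 + 8×420 + 2×D + 5×504 = 6552 + 2D
Σ(formed) = 8×D + 8×445 = 3560 + 8D
ΔH = Σ(broken) − Σ(formed) = (6552 + 2D) − (3560 + 8D) = +2992 − 6D
Setting this equal to −1646 kJ gives 6D = 4638, so D = 773 kJ/mol.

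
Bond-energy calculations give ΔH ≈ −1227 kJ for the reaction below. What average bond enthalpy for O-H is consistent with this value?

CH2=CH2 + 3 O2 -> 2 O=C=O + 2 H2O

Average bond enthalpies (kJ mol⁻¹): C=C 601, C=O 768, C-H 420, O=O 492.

Let D be the O-H bond energy.
Σ(broken) = 4×420 + 1×601 + 3×492 = 3757
Σ(formed) = 4×768 + 4×D = 3072 + 4D
ΔH = Σ(broken) − Σ(formed) = (3757) − (3072 + 4D) = +685 − 4D
Setting this equal to −1227 kJ gives 4D = 1912, so D = 478 kJ/mol.

D(O-H) ≈ 478 kJ/mol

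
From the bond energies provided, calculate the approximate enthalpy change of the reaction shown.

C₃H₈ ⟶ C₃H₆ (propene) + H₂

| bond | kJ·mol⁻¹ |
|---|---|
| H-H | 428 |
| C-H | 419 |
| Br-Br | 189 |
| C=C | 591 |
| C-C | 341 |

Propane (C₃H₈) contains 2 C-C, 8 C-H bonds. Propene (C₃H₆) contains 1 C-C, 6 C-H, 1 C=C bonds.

ΔH ≈ +160 kJ

Bonds broken (reactants):
  C-C: 2 × 341 = 682
  C-H: 8 × 419 = 3352
  Σ(broken) = 4034 kJ
Bonds formed (products):
  C-C: 1 × 341 = 341
  C-H: 6 × 419 = 2514
  C=C: 1 × 591 = 591
  H-H: 1 × 428 = 428
  Σ(formed) = 3874 kJ
ΔH = Σ(broken) − Σ(formed) = 4034 − 3874 = +160 kJ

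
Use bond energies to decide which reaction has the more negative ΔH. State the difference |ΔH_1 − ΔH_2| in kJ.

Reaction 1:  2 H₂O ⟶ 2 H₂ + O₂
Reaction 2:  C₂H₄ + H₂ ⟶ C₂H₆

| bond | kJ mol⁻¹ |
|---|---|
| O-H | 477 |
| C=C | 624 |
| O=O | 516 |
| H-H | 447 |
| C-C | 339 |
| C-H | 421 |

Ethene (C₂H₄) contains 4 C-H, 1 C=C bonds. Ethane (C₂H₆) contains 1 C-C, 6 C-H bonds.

Reaction 1:
  Bonds broken (reactants):
    O-H: 4 × 477 = 1908
    Σ(broken) = 1908 kJ
  Bonds formed (products):
    H-H: 2 × 447 = 894
    O=O: 1 × 516 = 516
    Σ(formed) = 1410 kJ
  ΔH_1 = 1908 − 1410 = +498 kJ
Reaction 2:
  Bonds broken (reactants):
    C-H: 4 × 421 = 1684
    C=C: 1 × 624 = 624
    H-H: 1 × 447 = 447
    Σ(broken) = 2755 kJ
  Bonds formed (products):
    C-C: 1 × 339 = 339
    C-H: 6 × 421 = 2526
    Σ(formed) = 2865 kJ
  ΔH_2 = 2755 − 2865 = −110 kJ
ΔH_1 − ΔH_2 = +608 kJ, so reaction 2 has the more negative ΔH; |ΔH_1 − ΔH_2| = 608 kJ.

Reaction 2, by 608 kJ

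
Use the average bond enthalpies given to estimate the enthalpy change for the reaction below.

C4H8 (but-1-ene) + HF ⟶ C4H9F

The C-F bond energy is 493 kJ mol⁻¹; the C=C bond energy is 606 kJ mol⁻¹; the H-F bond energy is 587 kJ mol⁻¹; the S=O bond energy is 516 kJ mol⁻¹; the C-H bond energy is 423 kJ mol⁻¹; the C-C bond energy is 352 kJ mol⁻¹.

ΔH ≈ −75 kJ

Bonds broken (reactants):
  C-C: 2 × 352 = 704
  C-H: 8 × 423 = 3384
  C=C: 1 × 606 = 606
  H-F: 1 × 587 = 587
  Σ(broken) = 5281 kJ
Bonds formed (products):
  C-C: 3 × 352 = 1056
  C-F: 1 × 493 = 493
  C-H: 9 × 423 = 3807
  Σ(formed) = 5356 kJ
ΔH = Σ(broken) − Σ(formed) = 5281 − 5356 = −75 kJ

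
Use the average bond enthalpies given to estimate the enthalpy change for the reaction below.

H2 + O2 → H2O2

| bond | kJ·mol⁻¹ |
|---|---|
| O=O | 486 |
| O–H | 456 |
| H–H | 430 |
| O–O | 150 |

Bonds broken (reactants):
  H–H: 1 × 430 = 430
  O=O: 1 × 486 = 486
  Σ(broken) = 916 kJ
Bonds formed (products):
  O–H: 2 × 456 = 912
  O–O: 1 × 150 = 150
  Σ(formed) = 1062 kJ
ΔH = Σ(broken) − Σ(formed) = 916 − 1062 = −146 kJ

ΔH ≈ −146 kJ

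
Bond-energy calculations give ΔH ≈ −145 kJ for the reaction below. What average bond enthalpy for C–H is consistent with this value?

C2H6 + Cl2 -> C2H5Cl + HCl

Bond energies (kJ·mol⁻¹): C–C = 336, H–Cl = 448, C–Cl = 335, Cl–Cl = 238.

Let D be the C–H bond energy.
Σ(broken) = 1×336 + 6×D + 1×238 = 574 + 6D
Σ(formed) = 1×336 + 1×335 + 5×D + 1×448 = 1119 + 5D
ΔH = Σ(broken) − Σ(formed) = (574 + 6D) − (1119 + 5D) = −545 + D
Setting this equal to −145 kJ gives D = 400 kJ/mol.

D(C–H) ≈ 400 kJ/mol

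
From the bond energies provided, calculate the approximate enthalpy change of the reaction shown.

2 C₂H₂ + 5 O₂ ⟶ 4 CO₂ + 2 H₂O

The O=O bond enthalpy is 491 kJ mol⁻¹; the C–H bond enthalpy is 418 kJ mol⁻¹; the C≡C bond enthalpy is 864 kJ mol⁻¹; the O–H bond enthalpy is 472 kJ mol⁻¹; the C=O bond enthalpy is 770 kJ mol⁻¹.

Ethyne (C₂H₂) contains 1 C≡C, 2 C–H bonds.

ΔH ≈ −2193 kJ

Bonds broken (reactants):
  C≡C: 2 × 864 = 1728
  C–H: 4 × 418 = 1672
  O=O: 5 × 491 = 2455
  Σ(broken) = 5855 kJ
Bonds formed (products):
  C=O: 8 × 770 = 6160
  O–H: 4 × 472 = 1888
  Σ(formed) = 8048 kJ
ΔH = Σ(broken) − Σ(formed) = 5855 − 8048 = −2193 kJ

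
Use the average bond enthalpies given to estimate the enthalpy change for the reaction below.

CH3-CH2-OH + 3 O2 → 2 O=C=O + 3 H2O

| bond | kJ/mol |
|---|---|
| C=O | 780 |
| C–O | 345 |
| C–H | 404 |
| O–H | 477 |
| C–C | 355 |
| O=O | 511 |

ΔH ≈ −1252 kJ

Bonds broken (reactants):
  C–C: 1 × 355 = 355
  C–H: 5 × 404 = 2020
  C–O: 1 × 345 = 345
  O–H: 1 × 477 = 477
  O=O: 3 × 511 = 1533
  Σ(broken) = 4730 kJ
Bonds formed (products):
  C=O: 4 × 780 = 3120
  O–H: 6 × 477 = 2862
  Σ(formed) = 5982 kJ
ΔH = Σ(broken) − Σ(formed) = 4730 − 5982 = −1252 kJ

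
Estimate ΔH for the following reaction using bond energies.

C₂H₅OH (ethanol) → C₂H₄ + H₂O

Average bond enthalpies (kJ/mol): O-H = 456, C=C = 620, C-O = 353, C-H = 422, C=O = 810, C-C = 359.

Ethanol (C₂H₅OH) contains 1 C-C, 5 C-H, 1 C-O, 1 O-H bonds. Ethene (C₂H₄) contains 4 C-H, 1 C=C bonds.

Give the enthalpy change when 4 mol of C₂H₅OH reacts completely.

Bonds broken (reactants):
  C-C: 1 × 359 = 359
  C-H: 5 × 422 = 2110
  C-O: 1 × 353 = 353
  O-H: 1 × 456 = 456
  Σ(broken) = 3278 kJ
Bonds formed (products):
  C-H: 4 × 422 = 1688
  C=C: 1 × 620 = 620
  O-H: 2 × 456 = 912
  Σ(formed) = 3220 kJ
ΔH = Σ(broken) − Σ(formed) = 3278 − 3220 = +58 kJ
For 4× the reaction as written: 4 × (+58) = +232 kJ

ΔH = +232 kJ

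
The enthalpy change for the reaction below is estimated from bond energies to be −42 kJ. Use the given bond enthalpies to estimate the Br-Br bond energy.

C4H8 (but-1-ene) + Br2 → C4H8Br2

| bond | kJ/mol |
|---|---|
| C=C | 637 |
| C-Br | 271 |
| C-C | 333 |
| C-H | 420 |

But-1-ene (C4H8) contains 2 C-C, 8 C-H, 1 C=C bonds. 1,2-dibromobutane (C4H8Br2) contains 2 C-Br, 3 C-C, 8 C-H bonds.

D(Br-Br) ≈ 196 kJ/mol

Let D be the Br-Br bond energy.
Σ(broken) = 1×D + 2×333 + 8×420 + 1×637 = 4663 + D
Σ(formed) = 2×271 + 3×333 + 8×420 = 4901
ΔH = Σ(broken) − Σ(formed) = (4663 + D) − (4901) = −238 + D
Setting this equal to −42 kJ gives D = 196 kJ/mol.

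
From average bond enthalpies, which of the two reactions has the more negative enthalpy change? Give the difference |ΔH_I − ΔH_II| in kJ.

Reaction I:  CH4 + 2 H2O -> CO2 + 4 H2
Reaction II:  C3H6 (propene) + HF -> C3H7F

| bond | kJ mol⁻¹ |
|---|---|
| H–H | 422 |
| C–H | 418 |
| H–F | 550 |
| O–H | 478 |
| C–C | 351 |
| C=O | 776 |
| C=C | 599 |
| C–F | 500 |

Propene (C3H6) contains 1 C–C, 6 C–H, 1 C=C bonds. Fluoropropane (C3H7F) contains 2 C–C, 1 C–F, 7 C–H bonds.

Reaction II, by 464 kJ

Reaction I:
  Bonds broken (reactants):
    C–H: 4 × 418 = 1672
    O–H: 4 × 478 = 1912
    Σ(broken) = 3584 kJ
  Bonds formed (products):
    C=O: 2 × 776 = 1552
    H–H: 4 × 422 = 1688
    Σ(formed) = 3240 kJ
  ΔH_I = 3584 − 3240 = +344 kJ
Reaction II:
  Bonds broken (reactants):
    C–C: 1 × 351 = 351
    C–H: 6 × 418 = 2508
    C=C: 1 × 599 = 599
    H–F: 1 × 550 = 550
    Σ(broken) = 4008 kJ
  Bonds formed (products):
    C–C: 2 × 351 = 702
    C–F: 1 × 500 = 500
    C–H: 7 × 418 = 2926
    Σ(formed) = 4128 kJ
  ΔH_II = 4008 − 4128 = −120 kJ
ΔH_I − ΔH_II = +464 kJ, so reaction II has the more negative ΔH; |ΔH_I − ΔH_II| = 464 kJ.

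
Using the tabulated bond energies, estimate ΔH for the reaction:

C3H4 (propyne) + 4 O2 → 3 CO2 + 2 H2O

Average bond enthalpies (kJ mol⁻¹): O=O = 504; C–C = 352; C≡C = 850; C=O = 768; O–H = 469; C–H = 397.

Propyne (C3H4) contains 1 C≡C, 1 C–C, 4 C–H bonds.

ΔH ≈ −1678 kJ

Bonds broken (reactants):
  C≡C: 1 × 850 = 850
  C–C: 1 × 352 = 352
  C–H: 4 × 397 = 1588
  O=O: 4 × 504 = 2016
  Σ(broken) = 4806 kJ
Bonds formed (products):
  C=O: 6 × 768 = 4608
  O–H: 4 × 469 = 1876
  Σ(formed) = 6484 kJ
ΔH = Σ(broken) − Σ(formed) = 4806 − 6484 = −1678 kJ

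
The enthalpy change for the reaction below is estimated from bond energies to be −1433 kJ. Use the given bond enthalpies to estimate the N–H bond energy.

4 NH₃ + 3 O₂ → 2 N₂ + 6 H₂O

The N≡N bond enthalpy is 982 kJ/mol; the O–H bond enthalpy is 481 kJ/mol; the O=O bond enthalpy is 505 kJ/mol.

Let D be the N–H bond energy.
Σ(broken) = 12×D + 3×505 = 1515 + 12D
Σ(formed) = 2×982 + 12×481 = 7736
ΔH = Σ(broken) − Σ(formed) = (1515 + 12D) − (7736) = −6221 + 12D
Setting this equal to −1433 kJ gives 12D = 4788, so D = 399 kJ/mol.

D(N–H) ≈ 399 kJ/mol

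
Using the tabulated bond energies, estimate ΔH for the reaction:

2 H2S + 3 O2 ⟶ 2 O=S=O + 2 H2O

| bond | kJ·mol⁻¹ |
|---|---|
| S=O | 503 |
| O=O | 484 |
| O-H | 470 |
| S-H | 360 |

Bonds broken (reactants):
  O=O: 3 × 484 = 1452
  S-H: 4 × 360 = 1440
  Σ(broken) = 2892 kJ
Bonds formed (products):
  O-H: 4 × 470 = 1880
  S=O: 4 × 503 = 2012
  Σ(formed) = 3892 kJ
ΔH = Σ(broken) − Σ(formed) = 2892 − 3892 = −1000 kJ

ΔH ≈ −1000 kJ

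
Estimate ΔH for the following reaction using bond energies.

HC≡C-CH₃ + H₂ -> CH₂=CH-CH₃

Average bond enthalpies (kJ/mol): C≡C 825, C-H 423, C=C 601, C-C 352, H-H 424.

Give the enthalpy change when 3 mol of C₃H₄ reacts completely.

ΔH = −594 kJ

Bonds broken (reactants):
  C≡C: 1 × 825 = 825
  C-C: 1 × 352 = 352
  C-H: 4 × 423 = 1692
  H-H: 1 × 424 = 424
  Σ(broken) = 3293 kJ
Bonds formed (products):
  C-C: 1 × 352 = 352
  C-H: 6 × 423 = 2538
  C=C: 1 × 601 = 601
  Σ(formed) = 3491 kJ
ΔH = Σ(broken) − Σ(formed) = 3293 − 3491 = −198 kJ
For 3× the reaction as written: 3 × (−198) = −594 kJ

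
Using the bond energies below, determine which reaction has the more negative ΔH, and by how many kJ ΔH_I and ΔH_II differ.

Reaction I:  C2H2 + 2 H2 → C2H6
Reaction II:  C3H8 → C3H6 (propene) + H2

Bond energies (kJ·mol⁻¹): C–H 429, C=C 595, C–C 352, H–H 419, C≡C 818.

Reaction I:
  Bonds broken (reactants):
    C≡C: 1 × 818 = 818
    C–H: 2 × 429 = 858
    H–H: 2 × 419 = 838
    Σ(broken) = 2514 kJ
  Bonds formed (products):
    C–C: 1 × 352 = 352
    C–H: 6 × 429 = 2574
    Σ(formed) = 2926 kJ
  ΔH_I = 2514 − 2926 = −412 kJ
Reaction II:
  Bonds broken (reactants):
    C–C: 2 × 352 = 704
    C–H: 8 × 429 = 3432
    Σ(broken) = 4136 kJ
  Bonds formed (products):
    C–C: 1 × 352 = 352
    C–H: 6 × 429 = 2574
    C=C: 1 × 595 = 595
    H–H: 1 × 419 = 419
    Σ(formed) = 3940 kJ
  ΔH_II = 4136 − 3940 = +196 kJ
ΔH_I − ΔH_II = −608 kJ, so reaction I has the more negative ΔH; |ΔH_I − ΔH_II| = 608 kJ.

Reaction I, by 608 kJ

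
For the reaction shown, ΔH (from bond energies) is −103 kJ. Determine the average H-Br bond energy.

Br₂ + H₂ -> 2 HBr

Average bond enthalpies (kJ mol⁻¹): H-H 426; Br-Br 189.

Let D be the H-Br bond energy.
Σ(broken) = 1×189 + 1×426 = 615
Σ(formed) = 2×D = 2D
ΔH = Σ(broken) − Σ(formed) = (615) − (2D) = +615 − 2D
Setting this equal to −103 kJ gives 2D = 718, so D = 359 kJ/mol.

D(H-Br) ≈ 359 kJ/mol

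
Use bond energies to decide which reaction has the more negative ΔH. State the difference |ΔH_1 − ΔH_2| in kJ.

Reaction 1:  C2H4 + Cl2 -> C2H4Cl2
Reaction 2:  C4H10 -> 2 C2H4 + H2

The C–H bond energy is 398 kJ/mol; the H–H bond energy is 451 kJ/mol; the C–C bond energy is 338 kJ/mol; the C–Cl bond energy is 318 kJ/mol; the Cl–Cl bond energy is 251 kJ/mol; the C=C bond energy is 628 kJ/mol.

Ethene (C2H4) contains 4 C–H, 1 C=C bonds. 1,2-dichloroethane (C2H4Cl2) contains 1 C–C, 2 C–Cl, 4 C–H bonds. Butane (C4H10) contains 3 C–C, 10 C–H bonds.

Reaction 1:
  Bonds broken (reactants):
    C–H: 4 × 398 = 1592
    C=C: 1 × 628 = 628
    Cl–Cl: 1 × 251 = 251
    Σ(broken) = 2471 kJ
  Bonds formed (products):
    C–C: 1 × 338 = 338
    C–Cl: 2 × 318 = 636
    C–H: 4 × 398 = 1592
    Σ(formed) = 2566 kJ
  ΔH_1 = 2471 − 2566 = −95 kJ
Reaction 2:
  Bonds broken (reactants):
    C–C: 3 × 338 = 1014
    C–H: 10 × 398 = 3980
    Σ(broken) = 4994 kJ
  Bonds formed (products):
    C–H: 8 × 398 = 3184
    C=C: 2 × 628 = 1256
    H–H: 1 × 451 = 451
    Σ(formed) = 4891 kJ
  ΔH_2 = 4994 − 4891 = +103 kJ
ΔH_1 − ΔH_2 = −198 kJ, so reaction 1 has the more negative ΔH; |ΔH_1 − ΔH_2| = 198 kJ.

Reaction 1, by 198 kJ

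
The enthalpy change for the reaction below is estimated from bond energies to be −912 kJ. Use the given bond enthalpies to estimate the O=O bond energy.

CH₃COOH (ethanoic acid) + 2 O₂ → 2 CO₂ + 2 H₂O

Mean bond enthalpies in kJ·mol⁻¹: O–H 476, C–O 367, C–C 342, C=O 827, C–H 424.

Let D be the O=O bond energy.
Σ(broken) = 1×342 + 3×424 + 1×367 + 1×827 + 1×476 + 2×D = 3284 + 2D
Σ(formed) = 4×827 + 4×476 = 5212
ΔH = Σ(broken) − Σ(formed) = (3284 + 2D) − (5212) = −1928 + 2D
Setting this equal to −912 kJ gives 2D = 1016, so D = 508 kJ/mol.

D(O=O) ≈ 508 kJ/mol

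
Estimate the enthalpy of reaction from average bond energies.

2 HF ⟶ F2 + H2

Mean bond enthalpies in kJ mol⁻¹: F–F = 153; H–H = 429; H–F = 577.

Bonds broken (reactants):
  H–F: 2 × 577 = 1154
  Σ(broken) = 1154 kJ
Bonds formed (products):
  F–F: 1 × 153 = 153
  H–H: 1 × 429 = 429
  Σ(formed) = 582 kJ
ΔH = Σ(broken) − Σ(formed) = 1154 − 582 = +572 kJ

ΔH ≈ +572 kJ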